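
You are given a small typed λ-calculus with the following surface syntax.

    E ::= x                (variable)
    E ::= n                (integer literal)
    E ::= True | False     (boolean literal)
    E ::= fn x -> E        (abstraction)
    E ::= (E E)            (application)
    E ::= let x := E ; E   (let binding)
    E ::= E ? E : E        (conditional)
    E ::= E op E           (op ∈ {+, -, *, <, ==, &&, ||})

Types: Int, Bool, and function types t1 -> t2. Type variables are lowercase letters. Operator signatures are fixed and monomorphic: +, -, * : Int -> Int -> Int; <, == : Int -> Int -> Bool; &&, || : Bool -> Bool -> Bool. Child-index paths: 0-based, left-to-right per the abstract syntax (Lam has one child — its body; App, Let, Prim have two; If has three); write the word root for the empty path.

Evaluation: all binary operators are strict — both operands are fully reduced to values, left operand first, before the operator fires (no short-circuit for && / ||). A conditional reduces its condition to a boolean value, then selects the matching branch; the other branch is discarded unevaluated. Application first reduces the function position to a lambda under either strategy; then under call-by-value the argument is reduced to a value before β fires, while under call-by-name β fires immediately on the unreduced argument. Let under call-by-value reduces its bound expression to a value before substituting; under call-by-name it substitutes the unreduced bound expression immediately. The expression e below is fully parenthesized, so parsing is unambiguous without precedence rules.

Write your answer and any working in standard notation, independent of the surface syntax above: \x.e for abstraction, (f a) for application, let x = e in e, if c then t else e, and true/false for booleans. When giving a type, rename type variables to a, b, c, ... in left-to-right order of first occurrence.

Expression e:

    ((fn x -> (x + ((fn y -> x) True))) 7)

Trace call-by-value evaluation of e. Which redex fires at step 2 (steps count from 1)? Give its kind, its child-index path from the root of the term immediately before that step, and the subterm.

Answer: beta at 1 : ((\y.7) true)

Trace:
step 0: ((\x.(x + ((\y.x) true))) 7)
step 1: [beta@root] (7 + ((\y.7) true))
step 2: [beta@1] (7 + 7)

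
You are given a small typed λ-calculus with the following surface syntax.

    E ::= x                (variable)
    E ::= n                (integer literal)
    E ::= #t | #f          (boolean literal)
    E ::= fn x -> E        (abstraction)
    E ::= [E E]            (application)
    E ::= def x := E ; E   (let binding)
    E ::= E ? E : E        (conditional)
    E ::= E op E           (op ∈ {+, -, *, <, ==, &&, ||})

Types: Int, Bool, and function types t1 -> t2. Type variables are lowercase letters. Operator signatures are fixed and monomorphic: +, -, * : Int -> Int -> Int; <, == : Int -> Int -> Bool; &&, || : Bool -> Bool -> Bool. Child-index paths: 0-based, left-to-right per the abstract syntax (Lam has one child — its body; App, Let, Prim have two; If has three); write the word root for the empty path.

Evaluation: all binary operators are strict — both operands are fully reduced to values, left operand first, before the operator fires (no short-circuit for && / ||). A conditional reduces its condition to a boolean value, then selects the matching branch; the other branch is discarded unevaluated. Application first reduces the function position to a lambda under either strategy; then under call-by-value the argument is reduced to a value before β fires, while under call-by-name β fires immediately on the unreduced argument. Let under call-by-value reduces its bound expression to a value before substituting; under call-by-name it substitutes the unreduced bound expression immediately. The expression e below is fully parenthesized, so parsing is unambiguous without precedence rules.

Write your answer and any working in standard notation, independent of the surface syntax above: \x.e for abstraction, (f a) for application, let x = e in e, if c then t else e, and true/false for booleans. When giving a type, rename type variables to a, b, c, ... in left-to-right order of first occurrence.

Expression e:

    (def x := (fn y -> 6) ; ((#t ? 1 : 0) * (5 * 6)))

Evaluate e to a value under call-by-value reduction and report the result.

Answer: 30

Working:
step 0: (let x = (\y.6) in ((if true then 1 else 0) * (5 * 6)))
step 1: [let@root] ((if true then 1 else 0) * (5 * 6))
step 2: [if@0] (1 * (5 * 6))
step 3: [delta@1] (1 * 30)
step 4: [delta@root] 30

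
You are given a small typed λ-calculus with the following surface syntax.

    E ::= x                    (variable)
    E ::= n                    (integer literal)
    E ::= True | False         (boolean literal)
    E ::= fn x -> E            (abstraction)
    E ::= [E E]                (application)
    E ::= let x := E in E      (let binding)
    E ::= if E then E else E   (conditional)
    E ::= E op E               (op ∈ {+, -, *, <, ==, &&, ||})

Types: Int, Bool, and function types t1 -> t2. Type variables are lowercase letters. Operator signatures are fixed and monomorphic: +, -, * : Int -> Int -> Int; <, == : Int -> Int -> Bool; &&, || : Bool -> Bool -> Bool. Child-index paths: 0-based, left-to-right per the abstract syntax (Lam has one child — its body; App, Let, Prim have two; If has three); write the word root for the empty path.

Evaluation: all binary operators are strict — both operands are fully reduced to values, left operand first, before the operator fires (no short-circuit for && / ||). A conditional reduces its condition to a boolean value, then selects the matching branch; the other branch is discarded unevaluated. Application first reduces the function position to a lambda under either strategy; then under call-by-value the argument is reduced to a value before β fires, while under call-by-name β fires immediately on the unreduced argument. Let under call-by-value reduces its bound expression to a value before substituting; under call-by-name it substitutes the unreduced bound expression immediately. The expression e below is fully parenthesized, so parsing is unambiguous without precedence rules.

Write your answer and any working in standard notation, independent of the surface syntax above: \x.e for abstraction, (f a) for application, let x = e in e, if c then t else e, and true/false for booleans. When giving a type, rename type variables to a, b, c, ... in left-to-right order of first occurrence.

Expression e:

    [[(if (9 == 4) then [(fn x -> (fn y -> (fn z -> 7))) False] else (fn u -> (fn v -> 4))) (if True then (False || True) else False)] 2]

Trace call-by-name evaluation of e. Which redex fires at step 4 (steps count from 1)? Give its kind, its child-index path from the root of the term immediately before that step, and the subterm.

Trace:
step 0: (((if (9 == 4) then ((\x.(\y.(\z.7))) false) else (\u.(\v.4))) (if true then (false || true) else false)) 2)
step 1: [delta@0.0.0] (((if false then ((\x.(\y.(\z.7))) false) else (\u.(\v.4))) (if true then (false || true) else false)) 2)
step 2: [if@0.0] (((\u.(\v.4)) (if true then (false || true) else false)) 2)
step 3: [beta@0] ((\v.4) 2)
step 4: [beta@root] 4

Answer: beta at root : ((\v.4) 2)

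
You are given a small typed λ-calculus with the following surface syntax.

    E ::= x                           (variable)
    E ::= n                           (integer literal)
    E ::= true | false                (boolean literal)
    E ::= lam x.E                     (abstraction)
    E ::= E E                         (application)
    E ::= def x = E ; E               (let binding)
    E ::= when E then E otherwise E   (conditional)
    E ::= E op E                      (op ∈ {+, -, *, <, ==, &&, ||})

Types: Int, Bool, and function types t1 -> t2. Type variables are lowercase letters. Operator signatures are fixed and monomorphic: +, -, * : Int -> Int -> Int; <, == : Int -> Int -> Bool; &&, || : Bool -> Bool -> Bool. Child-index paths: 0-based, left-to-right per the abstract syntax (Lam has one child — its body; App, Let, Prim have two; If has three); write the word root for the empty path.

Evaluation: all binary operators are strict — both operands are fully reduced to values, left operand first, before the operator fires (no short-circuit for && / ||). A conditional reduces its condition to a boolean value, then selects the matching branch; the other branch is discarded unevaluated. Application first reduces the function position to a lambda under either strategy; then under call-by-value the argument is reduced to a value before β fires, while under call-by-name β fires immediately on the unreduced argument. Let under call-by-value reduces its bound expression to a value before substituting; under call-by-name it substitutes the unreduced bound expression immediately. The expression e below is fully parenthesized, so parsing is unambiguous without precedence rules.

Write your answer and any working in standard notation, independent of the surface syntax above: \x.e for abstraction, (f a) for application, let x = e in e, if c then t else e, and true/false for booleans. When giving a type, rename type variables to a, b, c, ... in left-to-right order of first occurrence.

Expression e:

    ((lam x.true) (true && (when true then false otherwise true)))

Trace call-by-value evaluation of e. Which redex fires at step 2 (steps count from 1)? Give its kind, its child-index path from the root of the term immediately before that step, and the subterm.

Derivation:
step 0: ((\x.true) (true && (if true then false else true)))
step 1: [if@1.1] ((\x.true) (true && false))
step 2: [delta@1] ((\x.true) false)

Answer: delta at 1 : (true && false)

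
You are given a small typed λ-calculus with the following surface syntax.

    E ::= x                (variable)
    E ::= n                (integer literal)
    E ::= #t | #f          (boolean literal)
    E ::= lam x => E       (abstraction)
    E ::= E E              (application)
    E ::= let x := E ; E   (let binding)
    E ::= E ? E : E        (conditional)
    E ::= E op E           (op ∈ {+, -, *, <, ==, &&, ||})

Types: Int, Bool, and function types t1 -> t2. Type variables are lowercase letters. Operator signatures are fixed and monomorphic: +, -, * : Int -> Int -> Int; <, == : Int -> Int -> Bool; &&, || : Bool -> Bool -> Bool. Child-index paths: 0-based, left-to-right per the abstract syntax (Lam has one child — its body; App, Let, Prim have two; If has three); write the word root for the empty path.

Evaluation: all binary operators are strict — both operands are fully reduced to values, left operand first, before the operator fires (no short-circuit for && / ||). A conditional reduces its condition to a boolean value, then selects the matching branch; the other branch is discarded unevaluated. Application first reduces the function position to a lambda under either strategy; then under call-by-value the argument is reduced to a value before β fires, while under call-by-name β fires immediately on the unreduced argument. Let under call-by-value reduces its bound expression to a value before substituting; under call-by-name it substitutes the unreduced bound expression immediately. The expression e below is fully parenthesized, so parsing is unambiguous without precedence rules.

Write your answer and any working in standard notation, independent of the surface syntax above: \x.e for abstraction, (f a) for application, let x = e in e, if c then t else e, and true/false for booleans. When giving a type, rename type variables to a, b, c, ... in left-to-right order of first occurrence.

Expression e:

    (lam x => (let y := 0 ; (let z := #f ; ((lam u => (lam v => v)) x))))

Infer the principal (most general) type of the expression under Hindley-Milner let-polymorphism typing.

Working:
let y : Int
let z : Bool
v : c
\v._ : c -> c
\u._ : b -> c -> c
x : a
  unify b -> c -> c ~ a -> d
  unify b ~ a
  unify c -> c ~ d
_ _ : c -> c
\x._ : a -> c -> c

Answer: a -> b -> b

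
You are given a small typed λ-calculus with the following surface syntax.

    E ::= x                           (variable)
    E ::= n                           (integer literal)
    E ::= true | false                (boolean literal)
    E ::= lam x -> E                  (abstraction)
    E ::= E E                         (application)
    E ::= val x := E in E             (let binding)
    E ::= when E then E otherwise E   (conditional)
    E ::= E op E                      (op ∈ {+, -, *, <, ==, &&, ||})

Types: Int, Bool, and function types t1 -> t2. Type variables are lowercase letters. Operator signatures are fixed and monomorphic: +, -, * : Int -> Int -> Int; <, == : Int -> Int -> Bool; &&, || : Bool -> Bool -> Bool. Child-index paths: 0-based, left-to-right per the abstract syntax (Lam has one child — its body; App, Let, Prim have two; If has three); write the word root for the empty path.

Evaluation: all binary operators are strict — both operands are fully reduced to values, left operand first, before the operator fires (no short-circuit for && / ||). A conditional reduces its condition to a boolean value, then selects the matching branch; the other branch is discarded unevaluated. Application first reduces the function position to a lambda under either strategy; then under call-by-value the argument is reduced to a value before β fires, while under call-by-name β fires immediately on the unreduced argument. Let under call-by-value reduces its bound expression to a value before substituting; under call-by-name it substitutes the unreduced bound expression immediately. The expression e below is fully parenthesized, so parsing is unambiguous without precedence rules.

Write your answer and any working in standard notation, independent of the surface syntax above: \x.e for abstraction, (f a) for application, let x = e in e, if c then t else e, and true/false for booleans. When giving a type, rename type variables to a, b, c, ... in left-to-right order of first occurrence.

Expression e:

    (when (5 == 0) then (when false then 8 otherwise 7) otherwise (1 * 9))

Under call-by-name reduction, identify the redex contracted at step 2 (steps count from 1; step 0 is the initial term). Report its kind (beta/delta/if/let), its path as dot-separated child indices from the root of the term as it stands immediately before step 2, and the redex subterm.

Derivation:
step 0: (if (5 == 0) then (if false then 8 else 7) else (1 * 9))
step 1: [delta@0] (if false then (if false then 8 else 7) else (1 * 9))
step 2: [if@root] (1 * 9)

Answer: if at root : (if false then (if false then 8 else 7) else (1 * 9))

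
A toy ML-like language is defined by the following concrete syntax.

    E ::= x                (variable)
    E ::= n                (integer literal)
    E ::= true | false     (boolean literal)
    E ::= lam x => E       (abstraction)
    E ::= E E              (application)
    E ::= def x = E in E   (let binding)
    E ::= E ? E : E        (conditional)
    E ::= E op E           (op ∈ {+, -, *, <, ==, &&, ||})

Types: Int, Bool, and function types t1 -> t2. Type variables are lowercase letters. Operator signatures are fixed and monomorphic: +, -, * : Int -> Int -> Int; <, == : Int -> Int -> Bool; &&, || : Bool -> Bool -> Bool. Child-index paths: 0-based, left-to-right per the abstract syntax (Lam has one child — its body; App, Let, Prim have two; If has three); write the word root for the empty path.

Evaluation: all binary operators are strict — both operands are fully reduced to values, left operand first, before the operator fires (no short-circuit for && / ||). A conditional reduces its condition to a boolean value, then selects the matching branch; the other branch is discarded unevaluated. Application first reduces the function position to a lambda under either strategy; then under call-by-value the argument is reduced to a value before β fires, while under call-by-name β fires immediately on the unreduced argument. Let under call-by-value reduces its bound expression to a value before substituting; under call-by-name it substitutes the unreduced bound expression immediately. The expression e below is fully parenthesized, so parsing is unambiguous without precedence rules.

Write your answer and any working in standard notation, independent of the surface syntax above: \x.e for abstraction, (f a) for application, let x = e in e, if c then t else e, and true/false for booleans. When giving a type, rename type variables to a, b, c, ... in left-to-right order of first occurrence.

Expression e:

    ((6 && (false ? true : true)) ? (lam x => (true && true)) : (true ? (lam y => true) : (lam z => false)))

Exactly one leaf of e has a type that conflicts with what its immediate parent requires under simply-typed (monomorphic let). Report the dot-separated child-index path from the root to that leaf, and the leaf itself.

Derivation:
  unify Int ~ Bool
  FAIL: mismatch Int ~ Bool

Answer: 0.0 : 6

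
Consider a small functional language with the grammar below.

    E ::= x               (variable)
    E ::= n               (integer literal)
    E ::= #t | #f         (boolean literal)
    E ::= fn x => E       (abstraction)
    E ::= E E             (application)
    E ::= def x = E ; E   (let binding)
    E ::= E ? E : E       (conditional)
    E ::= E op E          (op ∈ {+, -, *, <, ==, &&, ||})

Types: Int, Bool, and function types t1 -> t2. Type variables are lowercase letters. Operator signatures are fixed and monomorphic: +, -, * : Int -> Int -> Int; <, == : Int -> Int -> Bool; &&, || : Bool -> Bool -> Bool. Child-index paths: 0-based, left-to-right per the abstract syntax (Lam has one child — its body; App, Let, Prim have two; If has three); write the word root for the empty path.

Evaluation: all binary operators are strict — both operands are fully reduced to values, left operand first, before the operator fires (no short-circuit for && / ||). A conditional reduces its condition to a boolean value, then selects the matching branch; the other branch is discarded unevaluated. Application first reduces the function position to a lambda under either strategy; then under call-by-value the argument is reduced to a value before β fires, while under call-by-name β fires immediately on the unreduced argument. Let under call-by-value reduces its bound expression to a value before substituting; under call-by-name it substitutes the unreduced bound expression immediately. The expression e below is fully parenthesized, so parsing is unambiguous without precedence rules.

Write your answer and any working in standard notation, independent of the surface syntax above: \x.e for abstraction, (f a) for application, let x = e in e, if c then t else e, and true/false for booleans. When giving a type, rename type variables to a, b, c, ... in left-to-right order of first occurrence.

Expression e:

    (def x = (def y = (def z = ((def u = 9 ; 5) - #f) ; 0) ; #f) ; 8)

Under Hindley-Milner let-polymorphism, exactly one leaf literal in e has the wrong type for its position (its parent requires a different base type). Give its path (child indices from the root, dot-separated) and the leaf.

Answer: 0.0.0.1 : false

Trace:
let u : Int
  unify Int ~ Int
  unify Bool ~ Int
  FAIL: mismatch Bool ~ Int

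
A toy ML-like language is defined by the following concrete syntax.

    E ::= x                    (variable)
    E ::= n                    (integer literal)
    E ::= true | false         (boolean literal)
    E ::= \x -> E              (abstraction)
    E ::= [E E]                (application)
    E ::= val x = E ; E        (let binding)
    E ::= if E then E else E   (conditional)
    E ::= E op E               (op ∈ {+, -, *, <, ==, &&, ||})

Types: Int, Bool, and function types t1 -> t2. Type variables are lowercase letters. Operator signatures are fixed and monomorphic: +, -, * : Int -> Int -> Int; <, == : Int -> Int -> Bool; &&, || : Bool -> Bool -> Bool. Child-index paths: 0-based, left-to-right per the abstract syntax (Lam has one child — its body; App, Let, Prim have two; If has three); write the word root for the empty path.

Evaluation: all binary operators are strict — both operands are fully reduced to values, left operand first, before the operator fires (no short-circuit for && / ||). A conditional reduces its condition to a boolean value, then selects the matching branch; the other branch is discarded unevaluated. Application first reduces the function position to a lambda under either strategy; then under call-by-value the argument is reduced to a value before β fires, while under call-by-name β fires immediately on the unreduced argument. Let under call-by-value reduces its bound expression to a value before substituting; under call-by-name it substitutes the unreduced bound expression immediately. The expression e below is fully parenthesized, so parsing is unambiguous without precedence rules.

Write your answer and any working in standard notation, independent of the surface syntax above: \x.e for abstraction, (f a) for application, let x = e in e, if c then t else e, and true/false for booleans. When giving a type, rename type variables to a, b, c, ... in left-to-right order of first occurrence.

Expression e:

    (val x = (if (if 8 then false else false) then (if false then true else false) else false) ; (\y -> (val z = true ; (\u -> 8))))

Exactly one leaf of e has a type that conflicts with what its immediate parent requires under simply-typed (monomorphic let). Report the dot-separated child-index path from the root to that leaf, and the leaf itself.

Derivation:
  unify Int ~ Bool
  FAIL: mismatch Int ~ Bool

Answer: 0.0.0 : 8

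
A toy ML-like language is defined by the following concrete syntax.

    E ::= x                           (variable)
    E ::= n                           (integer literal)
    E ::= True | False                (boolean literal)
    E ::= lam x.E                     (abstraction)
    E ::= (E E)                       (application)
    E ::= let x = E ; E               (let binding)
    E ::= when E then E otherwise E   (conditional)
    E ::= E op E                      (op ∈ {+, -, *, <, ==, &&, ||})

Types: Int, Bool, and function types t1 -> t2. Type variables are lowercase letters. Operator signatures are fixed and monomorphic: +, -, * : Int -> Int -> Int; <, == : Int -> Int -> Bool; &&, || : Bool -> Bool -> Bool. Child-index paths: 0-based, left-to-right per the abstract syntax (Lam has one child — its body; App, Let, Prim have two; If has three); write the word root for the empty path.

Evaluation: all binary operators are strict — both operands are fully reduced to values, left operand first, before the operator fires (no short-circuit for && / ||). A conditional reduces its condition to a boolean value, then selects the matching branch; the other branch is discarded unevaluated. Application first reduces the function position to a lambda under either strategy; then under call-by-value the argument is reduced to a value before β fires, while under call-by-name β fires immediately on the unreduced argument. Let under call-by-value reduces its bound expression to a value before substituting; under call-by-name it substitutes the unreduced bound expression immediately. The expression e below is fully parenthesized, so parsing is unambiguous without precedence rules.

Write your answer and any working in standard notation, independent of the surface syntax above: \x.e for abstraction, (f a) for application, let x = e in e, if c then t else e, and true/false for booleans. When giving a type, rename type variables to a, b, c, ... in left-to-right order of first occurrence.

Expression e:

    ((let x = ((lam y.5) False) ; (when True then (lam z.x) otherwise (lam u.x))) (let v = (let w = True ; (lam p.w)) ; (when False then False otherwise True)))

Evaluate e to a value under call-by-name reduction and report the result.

Answer: 5

Working:
step 0: ((let x = ((\y.5) false) in (if true then (\z.x) else (\u.x))) (let v = (let w = true in (\p.w)) in (if false then false else true)))
step 1: [let@0] ((if true then (\z.((\y.5) false)) else (\u.((\y.5) false))) (let v = (let w = true in (\p.w)) in (if false then false else true)))
step 2: [if@0] ((\z.((\y.5) false)) (let v = (let w = true in (\p.w)) in (if false then false else true)))
step 3: [beta@root] ((\y.5) false)
step 4: [beta@root] 5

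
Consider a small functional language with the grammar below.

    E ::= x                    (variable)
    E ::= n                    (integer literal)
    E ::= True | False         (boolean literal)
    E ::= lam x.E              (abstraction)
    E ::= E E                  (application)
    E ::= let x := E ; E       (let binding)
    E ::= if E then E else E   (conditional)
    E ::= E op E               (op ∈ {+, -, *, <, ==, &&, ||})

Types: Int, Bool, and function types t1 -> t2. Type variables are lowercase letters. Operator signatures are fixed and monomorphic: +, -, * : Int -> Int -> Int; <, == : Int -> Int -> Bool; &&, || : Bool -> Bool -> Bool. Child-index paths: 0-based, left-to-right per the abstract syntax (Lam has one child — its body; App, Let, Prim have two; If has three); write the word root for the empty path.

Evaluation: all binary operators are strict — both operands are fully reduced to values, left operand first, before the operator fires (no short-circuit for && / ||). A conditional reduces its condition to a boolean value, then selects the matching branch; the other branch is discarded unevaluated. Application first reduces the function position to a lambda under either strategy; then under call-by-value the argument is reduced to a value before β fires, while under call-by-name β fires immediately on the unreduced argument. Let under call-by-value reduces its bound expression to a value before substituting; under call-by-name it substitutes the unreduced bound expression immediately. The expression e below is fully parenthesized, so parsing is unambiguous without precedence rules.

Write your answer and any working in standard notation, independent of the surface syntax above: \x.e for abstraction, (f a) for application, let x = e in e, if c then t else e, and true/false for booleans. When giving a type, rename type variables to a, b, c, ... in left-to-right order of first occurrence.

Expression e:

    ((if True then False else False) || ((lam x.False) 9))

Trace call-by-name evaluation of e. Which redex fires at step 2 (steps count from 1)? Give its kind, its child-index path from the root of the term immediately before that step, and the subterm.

Working:
step 0: ((if true then false else false) || ((\x.false) 9))
step 1: [if@0] (false || ((\x.false) 9))
step 2: [beta@1] (false || false)

Answer: beta at 1 : ((\x.false) 9)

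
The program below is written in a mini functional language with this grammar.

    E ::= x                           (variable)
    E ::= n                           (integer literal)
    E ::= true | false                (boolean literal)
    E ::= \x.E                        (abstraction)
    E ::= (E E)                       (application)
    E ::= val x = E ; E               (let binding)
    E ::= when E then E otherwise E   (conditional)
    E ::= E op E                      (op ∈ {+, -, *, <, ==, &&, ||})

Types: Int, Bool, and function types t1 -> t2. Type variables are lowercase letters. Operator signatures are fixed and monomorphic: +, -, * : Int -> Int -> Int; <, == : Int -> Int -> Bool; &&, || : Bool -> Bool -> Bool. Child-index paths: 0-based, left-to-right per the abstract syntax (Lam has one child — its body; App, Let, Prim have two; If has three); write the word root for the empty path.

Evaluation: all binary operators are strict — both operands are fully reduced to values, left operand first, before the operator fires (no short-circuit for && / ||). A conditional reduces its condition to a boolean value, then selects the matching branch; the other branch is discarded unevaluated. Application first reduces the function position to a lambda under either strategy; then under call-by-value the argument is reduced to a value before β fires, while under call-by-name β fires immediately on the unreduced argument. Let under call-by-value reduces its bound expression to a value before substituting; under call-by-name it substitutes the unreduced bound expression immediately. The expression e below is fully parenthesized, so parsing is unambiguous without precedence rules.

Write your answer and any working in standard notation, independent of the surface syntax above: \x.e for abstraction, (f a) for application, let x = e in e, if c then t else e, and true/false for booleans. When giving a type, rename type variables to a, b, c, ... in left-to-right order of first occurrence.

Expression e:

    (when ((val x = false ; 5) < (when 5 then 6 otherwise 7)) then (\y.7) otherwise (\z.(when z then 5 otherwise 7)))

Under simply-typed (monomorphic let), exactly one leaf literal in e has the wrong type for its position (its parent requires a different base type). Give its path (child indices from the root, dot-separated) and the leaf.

Answer: 0.1.0 : 5

Working:
let x : Bool
  unify Int ~ Int
  unify Int ~ Bool
  FAIL: mismatch Int ~ Bool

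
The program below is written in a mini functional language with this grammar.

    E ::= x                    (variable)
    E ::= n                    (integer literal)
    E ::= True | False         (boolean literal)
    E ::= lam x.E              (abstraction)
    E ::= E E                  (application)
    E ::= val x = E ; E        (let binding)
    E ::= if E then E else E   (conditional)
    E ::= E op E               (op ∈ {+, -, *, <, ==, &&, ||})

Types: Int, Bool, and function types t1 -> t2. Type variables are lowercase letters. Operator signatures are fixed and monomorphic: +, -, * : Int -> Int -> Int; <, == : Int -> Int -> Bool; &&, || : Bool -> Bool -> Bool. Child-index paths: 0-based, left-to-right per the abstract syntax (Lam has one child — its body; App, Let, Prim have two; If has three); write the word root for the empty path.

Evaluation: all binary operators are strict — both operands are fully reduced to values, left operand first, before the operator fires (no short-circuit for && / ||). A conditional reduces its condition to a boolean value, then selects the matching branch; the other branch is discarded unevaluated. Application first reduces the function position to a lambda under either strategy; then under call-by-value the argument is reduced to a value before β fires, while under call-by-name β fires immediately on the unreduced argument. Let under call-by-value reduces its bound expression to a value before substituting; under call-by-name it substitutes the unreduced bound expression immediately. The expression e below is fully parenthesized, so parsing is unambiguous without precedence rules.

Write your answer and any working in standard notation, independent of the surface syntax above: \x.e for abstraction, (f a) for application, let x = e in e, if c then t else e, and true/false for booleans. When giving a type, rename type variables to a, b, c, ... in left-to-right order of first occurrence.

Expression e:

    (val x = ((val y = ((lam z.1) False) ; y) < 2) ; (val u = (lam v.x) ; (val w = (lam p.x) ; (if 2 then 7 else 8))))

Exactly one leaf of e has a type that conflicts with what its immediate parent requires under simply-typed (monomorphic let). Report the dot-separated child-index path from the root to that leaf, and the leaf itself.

Working:
\z._ : a -> Int
  unify a -> Int ~ Bool -> b
  unify a ~ Bool
  unify Int ~ b
_ _ : Int
let y : Int
y : Int
  unify Int ~ Int
  unify Int ~ Int
let x : Bool
x : Bool
\v._ : c -> Bool
let u : c -> Bool
x : Bool
\p._ : d -> Bool
let w : d -> Bool
  unify Int ~ Bool
  FAIL: mismatch Int ~ Bool

Answer: 1.1.1.0 : 2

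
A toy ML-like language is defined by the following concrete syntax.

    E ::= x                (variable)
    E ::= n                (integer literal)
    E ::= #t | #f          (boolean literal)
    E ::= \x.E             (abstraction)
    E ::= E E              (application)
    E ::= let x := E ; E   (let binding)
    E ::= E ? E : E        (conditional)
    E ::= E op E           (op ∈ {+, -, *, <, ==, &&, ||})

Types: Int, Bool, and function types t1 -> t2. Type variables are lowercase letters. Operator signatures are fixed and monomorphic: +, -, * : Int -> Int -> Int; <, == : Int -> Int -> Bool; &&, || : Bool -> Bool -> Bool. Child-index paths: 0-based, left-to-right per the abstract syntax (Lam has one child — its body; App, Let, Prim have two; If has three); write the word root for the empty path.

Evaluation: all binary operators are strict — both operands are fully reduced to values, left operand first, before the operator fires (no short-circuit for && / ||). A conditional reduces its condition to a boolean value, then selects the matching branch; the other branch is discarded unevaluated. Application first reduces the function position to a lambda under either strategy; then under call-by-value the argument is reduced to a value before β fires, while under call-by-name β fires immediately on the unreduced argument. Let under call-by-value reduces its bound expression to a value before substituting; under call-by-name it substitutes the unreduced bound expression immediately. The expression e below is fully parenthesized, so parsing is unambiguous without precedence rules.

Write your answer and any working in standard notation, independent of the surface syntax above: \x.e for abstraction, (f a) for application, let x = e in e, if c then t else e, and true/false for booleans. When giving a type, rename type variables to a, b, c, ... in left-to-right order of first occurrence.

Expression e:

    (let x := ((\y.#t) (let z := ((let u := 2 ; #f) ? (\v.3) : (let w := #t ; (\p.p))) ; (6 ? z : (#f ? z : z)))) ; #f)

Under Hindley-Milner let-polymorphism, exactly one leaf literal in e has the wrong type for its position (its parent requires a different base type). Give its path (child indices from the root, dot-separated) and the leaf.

Answer: 0.1.1.0 : 6

Derivation:
\y._ : a -> Bool
let u : Int
  unify Bool ~ Bool
\v._ : b -> Int
let w : Bool
p : c
\p._ : c -> c
  unify b -> Int ~ c -> c
  unify b ~ c
  unify Int ~ c
let z : Int -> Int
  unify Int ~ Bool
  FAIL: mismatch Int ~ Bool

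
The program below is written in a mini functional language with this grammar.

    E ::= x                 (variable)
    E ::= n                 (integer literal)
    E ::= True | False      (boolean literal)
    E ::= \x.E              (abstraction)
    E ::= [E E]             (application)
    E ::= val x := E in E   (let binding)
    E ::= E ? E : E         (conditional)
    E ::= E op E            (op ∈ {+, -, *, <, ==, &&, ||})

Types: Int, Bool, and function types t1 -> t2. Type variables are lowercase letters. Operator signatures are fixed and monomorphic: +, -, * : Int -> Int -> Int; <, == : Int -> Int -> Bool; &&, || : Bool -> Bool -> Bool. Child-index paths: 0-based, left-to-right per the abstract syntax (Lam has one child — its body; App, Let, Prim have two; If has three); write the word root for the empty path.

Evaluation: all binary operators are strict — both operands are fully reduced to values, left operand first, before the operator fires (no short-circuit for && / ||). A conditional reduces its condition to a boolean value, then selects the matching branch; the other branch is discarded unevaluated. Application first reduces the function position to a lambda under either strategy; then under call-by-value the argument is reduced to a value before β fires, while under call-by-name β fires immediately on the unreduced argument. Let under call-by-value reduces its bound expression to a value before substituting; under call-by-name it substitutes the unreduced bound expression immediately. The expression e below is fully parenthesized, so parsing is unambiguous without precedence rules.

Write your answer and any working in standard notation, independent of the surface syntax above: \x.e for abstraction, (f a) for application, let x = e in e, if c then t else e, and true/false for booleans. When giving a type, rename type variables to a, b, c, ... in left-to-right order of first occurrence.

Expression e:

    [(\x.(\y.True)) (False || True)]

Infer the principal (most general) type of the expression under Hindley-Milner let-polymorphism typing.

Trace:
\y._ : b -> Bool
\x._ : a -> b -> Bool
  unify Bool ~ Bool
  unify Bool ~ Bool
  unify a -> b -> Bool ~ Bool -> c
  unify a ~ Bool
  unify b -> Bool ~ c
_ _ : b -> Bool

Answer: a -> Bool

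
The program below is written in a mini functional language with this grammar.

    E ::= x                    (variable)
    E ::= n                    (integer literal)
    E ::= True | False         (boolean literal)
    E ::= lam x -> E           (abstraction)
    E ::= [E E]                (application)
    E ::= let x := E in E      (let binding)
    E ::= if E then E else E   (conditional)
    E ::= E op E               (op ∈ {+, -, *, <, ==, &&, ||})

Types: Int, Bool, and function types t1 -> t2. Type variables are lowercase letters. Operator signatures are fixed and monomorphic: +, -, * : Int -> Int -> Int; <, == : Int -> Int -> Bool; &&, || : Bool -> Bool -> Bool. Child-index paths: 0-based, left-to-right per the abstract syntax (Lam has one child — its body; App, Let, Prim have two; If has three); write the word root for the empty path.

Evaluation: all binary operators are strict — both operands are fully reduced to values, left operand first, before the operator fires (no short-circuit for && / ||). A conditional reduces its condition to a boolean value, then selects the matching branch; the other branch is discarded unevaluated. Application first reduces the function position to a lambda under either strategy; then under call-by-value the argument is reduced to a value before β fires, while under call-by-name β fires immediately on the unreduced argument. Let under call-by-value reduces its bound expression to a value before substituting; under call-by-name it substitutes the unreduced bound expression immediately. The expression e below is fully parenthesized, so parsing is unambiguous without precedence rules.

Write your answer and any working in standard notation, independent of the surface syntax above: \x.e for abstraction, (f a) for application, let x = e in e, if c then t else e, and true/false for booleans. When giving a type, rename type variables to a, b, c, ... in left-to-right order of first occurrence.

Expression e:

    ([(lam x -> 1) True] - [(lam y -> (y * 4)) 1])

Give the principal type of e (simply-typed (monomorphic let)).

Answer: Int

Working:
\x._ : a -> Int
  unify a -> Int ~ Bool -> b
  unify a ~ Bool
  unify Int ~ b
_ _ : Int
  unify Int ~ Int
y : c
  unify c ~ Int
  unify Int ~ Int
\y._ : Int -> Int
  unify Int -> Int ~ Int -> d
  unify Int ~ Int
  unify Int ~ d
_ _ : Int
  unify Int ~ Int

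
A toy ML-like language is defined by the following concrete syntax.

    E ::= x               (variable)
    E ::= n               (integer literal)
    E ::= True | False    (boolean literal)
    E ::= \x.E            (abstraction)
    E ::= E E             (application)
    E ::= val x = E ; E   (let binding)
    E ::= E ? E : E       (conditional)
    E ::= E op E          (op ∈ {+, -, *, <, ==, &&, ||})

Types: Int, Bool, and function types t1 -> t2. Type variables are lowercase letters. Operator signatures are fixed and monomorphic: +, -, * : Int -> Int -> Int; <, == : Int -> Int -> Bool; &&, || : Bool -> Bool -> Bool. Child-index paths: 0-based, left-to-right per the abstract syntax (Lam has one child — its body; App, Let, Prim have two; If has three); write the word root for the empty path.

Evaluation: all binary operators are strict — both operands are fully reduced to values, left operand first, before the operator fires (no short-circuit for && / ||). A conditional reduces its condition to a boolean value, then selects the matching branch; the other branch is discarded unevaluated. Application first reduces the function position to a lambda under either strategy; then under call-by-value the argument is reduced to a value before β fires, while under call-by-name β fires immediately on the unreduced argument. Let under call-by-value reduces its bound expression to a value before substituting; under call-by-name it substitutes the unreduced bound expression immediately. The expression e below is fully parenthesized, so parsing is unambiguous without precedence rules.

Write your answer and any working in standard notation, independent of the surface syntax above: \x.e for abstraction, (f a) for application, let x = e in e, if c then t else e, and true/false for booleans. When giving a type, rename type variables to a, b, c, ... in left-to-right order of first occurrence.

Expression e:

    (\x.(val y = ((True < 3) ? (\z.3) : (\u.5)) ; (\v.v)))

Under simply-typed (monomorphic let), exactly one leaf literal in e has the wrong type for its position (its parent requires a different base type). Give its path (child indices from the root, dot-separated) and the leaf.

Working:
  unify Bool ~ Int
  FAIL: mismatch Bool ~ Int

Answer: 0.0.0.0 : true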